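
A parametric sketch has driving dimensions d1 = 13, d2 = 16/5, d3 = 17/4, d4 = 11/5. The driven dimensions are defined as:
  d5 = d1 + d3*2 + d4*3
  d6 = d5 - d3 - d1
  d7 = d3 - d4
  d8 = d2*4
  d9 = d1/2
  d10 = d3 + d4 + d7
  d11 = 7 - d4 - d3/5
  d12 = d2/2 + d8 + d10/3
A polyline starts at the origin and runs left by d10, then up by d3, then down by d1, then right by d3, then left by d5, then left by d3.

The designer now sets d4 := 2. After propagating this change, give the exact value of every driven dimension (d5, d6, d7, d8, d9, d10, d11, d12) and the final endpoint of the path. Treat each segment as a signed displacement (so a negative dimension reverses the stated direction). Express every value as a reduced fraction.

d5 = 55/2
d6 = 41/4
d7 = 9/4
d8 = 64/5
d9 = 13/2
d10 = 17/2
d11 = 83/20
d12 = 517/30
endpoint = (-36, -35/4)

Apply edit: d4 := 2
  d5 = d1 + d3*2 + d4*3 = 55/2
  d6 = d5 - d3 - d1 = 41/4
  d7 = d3 - d4 = 9/4
  d8 = d2*4 = 64/5
  d9 = d1/2 = 13/2
  d10 = d3 + d4 + d7 = 17/2
  d11 = 7 - d4 - d3/5 = 83/20
  d12 = d2/2 + d8 + d10/3 = 517/30
Walk from origin (0, 0):
  seg 1: left by d10 = 17/2 → (-17/2, 0)
  seg 2: up by d3 = 17/4 → (-17/2, 17/4)
  seg 3: down by d1 = 13 → (-17/2, -35/4)
  seg 4: right by d3 = 17/4 → (-17/4, -35/4)
  seg 5: left by d5 = 55/2 → (-127/4, -35/4)
  seg 6: left by d3 = 17/4 → (-36, -35/4)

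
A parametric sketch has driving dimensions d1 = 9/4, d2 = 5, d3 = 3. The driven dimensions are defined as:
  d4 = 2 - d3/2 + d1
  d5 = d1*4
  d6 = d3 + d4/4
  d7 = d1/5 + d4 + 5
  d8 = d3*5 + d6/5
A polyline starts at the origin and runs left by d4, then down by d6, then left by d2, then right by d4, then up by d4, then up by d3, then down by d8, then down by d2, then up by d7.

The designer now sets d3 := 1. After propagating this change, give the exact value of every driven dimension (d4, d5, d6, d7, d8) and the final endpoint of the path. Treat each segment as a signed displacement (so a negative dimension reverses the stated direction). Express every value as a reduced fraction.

Apply edit: d3 := 1
  d4 = 2 - d3/2 + d1 = 15/4
  d5 = d1*4 = 9
  d6 = d3 + d4/4 = 31/16
  d7 = d1/5 + d4 + 5 = 46/5
  d8 = d3*5 + d6/5 = 431/80
Walk from origin (0, 0):
  seg 1: left by d4 = 15/4 → (-15/4, 0)
  seg 2: down by d6 = 31/16 → (-15/4, -31/16)
  seg 3: left by d2 = 5 → (-35/4, -31/16)
  seg 4: right by d4 = 15/4 → (-5, -31/16)
  seg 5: up by d4 = 15/4 → (-5, 29/16)
  seg 6: up by d3 = 1 → (-5, 45/16)
  seg 7: down by d8 = 431/80 → (-5, -103/40)
  seg 8: down by d2 = 5 → (-5, -303/40)
  seg 9: up by d7 = 46/5 → (-5, 13/8)

d4 = 15/4
d5 = 9
d6 = 31/16
d7 = 46/5
d8 = 431/80
endpoint = (-5, 13/8)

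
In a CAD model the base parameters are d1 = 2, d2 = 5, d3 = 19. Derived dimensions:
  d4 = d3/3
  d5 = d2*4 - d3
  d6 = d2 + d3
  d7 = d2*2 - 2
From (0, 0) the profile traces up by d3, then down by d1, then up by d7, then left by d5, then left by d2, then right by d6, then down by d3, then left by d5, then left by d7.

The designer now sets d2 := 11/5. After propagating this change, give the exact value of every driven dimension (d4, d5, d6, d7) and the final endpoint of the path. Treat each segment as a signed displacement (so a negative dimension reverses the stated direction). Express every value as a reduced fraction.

d4 = 19/3
d5 = -51/5
d6 = 106/5
d7 = 12/5
endpoint = (37, 2/5)

Apply edit: d2 := 11/5
  d4 = d3/3 = 19/3
  d5 = d2*4 - d3 = -51/5
  d6 = d2 + d3 = 106/5
  d7 = d2*2 - 2 = 12/5
Walk from origin (0, 0):
  seg 1: up by d3 = 19 → (0, 19)
  seg 2: down by d1 = 2 → (0, 17)
  seg 3: up by d7 = 12/5 → (0, 97/5)
  seg 4: left by d5 = -51/5 → (51/5, 97/5)
  seg 5: left by d2 = 11/5 → (8, 97/5)
  seg 6: right by d6 = 106/5 → (146/5, 97/5)
  seg 7: down by d3 = 19 → (146/5, 2/5)
  seg 8: left by d5 = -51/5 → (197/5, 2/5)
  seg 9: left by d7 = 12/5 → (37, 2/5)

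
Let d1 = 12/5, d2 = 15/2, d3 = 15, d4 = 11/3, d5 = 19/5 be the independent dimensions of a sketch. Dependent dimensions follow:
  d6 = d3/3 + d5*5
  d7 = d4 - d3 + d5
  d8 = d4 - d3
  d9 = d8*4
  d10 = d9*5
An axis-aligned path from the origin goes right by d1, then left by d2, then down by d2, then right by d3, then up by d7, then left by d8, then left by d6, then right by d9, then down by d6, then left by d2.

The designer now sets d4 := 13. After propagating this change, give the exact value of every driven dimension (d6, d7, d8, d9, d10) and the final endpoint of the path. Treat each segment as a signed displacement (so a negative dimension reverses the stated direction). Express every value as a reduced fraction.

Apply edit: d4 := 13
  d6 = d3/3 + d5*5 = 24
  d7 = d4 - d3 + d5 = 9/5
  d8 = d4 - d3 = -2
  d9 = d8*4 = -8
  d10 = d9*5 = -40
Walk from origin (0, 0):
  seg 1: right by d1 = 12/5 → (12/5, 0)
  seg 2: left by d2 = 15/2 → (-51/10, 0)
  seg 3: down by d2 = 15/2 → (-51/10, -15/2)
  seg 4: right by d3 = 15 → (99/10, -15/2)
  seg 5: up by d7 = 9/5 → (99/10, -57/10)
  seg 6: left by d8 = -2 → (119/10, -57/10)
  seg 7: left by d6 = 24 → (-121/10, -57/10)
  seg 8: right by d9 = -8 → (-201/10, -57/10)
  seg 9: down by d6 = 24 → (-201/10, -297/10)
  seg 10: left by d2 = 15/2 → (-138/5, -297/10)

d6 = 24
d7 = 9/5
d8 = -2
d9 = -8
d10 = -40
endpoint = (-138/5, -297/10)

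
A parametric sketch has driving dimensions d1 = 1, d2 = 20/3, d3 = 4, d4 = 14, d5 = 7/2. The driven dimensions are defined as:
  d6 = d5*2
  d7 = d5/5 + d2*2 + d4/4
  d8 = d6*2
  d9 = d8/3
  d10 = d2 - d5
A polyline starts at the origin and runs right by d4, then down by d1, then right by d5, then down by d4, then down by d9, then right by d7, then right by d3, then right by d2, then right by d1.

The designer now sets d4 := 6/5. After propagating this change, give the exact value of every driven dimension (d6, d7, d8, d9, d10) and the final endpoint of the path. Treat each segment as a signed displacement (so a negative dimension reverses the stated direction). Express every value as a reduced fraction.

Apply edit: d4 := 6/5
  d6 = d5*2 = 7
  d7 = d5/5 + d2*2 + d4/4 = 43/3
  d8 = d6*2 = 14
  d9 = d8/3 = 14/3
  d10 = d2 - d5 = 19/6
Walk from origin (0, 0):
  seg 1: right by d4 = 6/5 → (6/5, 0)
  seg 2: down by d1 = 1 → (6/5, -1)
  seg 3: right by d5 = 7/2 → (47/10, -1)
  seg 4: down by d4 = 6/5 → (47/10, -11/5)
  seg 5: down by d9 = 14/3 → (47/10, -103/15)
  seg 6: right by d7 = 43/3 → (571/30, -103/15)
  seg 7: right by d3 = 4 → (691/30, -103/15)
  seg 8: right by d2 = 20/3 → (297/10, -103/15)
  seg 9: right by d1 = 1 → (307/10, -103/15)

d6 = 7
d7 = 43/3
d8 = 14
d9 = 14/3
d10 = 19/6
endpoint = (307/10, -103/15)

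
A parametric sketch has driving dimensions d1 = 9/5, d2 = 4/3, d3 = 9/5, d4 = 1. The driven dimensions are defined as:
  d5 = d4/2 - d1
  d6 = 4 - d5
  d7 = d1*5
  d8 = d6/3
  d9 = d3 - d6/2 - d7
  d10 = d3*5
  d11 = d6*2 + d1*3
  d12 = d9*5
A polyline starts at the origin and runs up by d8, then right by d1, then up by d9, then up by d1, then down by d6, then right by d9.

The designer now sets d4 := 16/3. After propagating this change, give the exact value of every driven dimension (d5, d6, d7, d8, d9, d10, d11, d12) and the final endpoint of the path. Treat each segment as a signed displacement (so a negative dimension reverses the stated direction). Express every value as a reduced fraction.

d5 = 13/15
d6 = 47/15
d7 = 9
d8 = 47/45
d9 = -263/30
d10 = 9
d11 = 35/3
d12 = -263/6
endpoint = (-209/30, -163/18)

Apply edit: d4 := 16/3
  d5 = d4/2 - d1 = 13/15
  d6 = 4 - d5 = 47/15
  d7 = d1*5 = 9
  d8 = d6/3 = 47/45
  d9 = d3 - d6/2 - d7 = -263/30
  d10 = d3*5 = 9
  d11 = d6*2 + d1*3 = 35/3
  d12 = d9*5 = -263/6
Walk from origin (0, 0):
  seg 1: up by d8 = 47/45 → (0, 47/45)
  seg 2: right by d1 = 9/5 → (9/5, 47/45)
  seg 3: up by d9 = -263/30 → (9/5, -139/18)
  seg 4: up by d1 = 9/5 → (9/5, -533/90)
  seg 5: down by d6 = 47/15 → (9/5, -163/18)
  seg 6: right by d9 = -263/30 → (-209/30, -163/18)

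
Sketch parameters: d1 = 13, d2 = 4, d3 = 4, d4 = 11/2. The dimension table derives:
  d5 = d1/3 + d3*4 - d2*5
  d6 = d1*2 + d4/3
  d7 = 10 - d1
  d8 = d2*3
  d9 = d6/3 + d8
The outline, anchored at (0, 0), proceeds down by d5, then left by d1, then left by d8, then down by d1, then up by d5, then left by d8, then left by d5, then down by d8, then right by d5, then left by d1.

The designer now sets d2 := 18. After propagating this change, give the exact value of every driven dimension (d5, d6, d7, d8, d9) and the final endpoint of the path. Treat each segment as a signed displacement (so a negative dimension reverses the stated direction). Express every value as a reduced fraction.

Apply edit: d2 := 18
  d5 = d1/3 + d3*4 - d2*5 = -209/3
  d6 = d1*2 + d4/3 = 167/6
  d7 = 10 - d1 = -3
  d8 = d2*3 = 54
  d9 = d6/3 + d8 = 1139/18
Walk from origin (0, 0):
  seg 1: down by d5 = -209/3 → (0, 209/3)
  seg 2: left by d1 = 13 → (-13, 209/3)
  seg 3: left by d8 = 54 → (-67, 209/3)
  seg 4: down by d1 = 13 → (-67, 170/3)
  seg 5: up by d5 = -209/3 → (-67, -13)
  seg 6: left by d8 = 54 → (-121, -13)
  seg 7: left by d5 = -209/3 → (-154/3, -13)
  seg 8: down by d8 = 54 → (-154/3, -67)
  seg 9: right by d5 = -209/3 → (-121, -67)
  seg 10: left by d1 = 13 → (-134, -67)

d5 = -209/3
d6 = 167/6
d7 = -3
d8 = 54
d9 = 1139/18
endpoint = (-134, -67)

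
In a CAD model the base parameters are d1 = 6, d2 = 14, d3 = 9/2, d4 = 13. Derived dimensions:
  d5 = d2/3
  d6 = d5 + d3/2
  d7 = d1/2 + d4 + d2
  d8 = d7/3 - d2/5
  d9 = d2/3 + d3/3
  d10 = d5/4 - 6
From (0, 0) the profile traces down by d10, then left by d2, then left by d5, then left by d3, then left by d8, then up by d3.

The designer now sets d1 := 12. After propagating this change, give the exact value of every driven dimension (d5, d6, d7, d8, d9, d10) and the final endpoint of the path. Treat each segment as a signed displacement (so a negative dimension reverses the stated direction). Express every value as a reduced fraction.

d5 = 14/3
d6 = 83/12
d7 = 33
d8 = 41/5
d9 = 37/6
d10 = -29/6
endpoint = (-941/30, 28/3)

Apply edit: d1 := 12
  d5 = d2/3 = 14/3
  d6 = d5 + d3/2 = 83/12
  d7 = d1/2 + d4 + d2 = 33
  d8 = d7/3 - d2/5 = 41/5
  d9 = d2/3 + d3/3 = 37/6
  d10 = d5/4 - 6 = -29/6
Walk from origin (0, 0):
  seg 1: down by d10 = -29/6 → (0, 29/6)
  seg 2: left by d2 = 14 → (-14, 29/6)
  seg 3: left by d5 = 14/3 → (-56/3, 29/6)
  seg 4: left by d3 = 9/2 → (-139/6, 29/6)
  seg 5: left by d8 = 41/5 → (-941/30, 29/6)
  seg 6: up by d3 = 9/2 → (-941/30, 28/3)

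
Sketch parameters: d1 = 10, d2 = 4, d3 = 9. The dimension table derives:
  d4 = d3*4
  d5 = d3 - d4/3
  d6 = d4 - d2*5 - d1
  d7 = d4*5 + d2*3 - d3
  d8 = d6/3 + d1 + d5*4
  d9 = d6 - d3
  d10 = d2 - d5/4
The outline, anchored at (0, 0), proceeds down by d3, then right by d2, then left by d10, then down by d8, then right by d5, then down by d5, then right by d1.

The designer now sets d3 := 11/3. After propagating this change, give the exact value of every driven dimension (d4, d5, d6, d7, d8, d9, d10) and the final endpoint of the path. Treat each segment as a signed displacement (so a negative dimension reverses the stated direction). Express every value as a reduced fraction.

Apply edit: d3 := 11/3
  d4 = d3*4 = 44/3
  d5 = d3 - d4/3 = -11/9
  d6 = d4 - d2*5 - d1 = -46/3
  d7 = d4*5 + d2*3 - d3 = 245/3
  d8 = d6/3 + d1 + d5*4 = 0
  d9 = d6 - d3 = -19
  d10 = d2 - d5/4 = 155/36
Walk from origin (0, 0):
  seg 1: down by d3 = 11/3 → (0, -11/3)
  seg 2: right by d2 = 4 → (4, -11/3)
  seg 3: left by d10 = 155/36 → (-11/36, -11/3)
  seg 4: down by d8 = 0 → (-11/36, -11/3)
  seg 5: right by d5 = -11/9 → (-55/36, -11/3)
  seg 6: down by d5 = -11/9 → (-55/36, -22/9)
  seg 7: right by d1 = 10 → (305/36, -22/9)

d4 = 44/3
d5 = -11/9
d6 = -46/3
d7 = 245/3
d8 = 0
d9 = -19
d10 = 155/36
endpoint = (305/36, -22/9)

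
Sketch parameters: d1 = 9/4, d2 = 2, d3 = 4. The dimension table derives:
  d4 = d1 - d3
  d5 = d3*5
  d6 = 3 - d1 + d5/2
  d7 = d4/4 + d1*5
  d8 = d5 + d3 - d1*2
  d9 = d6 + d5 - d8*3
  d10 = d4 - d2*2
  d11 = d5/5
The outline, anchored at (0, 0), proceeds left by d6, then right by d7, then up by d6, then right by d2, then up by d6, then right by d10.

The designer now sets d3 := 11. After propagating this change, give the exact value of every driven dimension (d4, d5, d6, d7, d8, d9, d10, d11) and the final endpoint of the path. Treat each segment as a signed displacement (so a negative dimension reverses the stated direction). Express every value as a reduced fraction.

Apply edit: d3 := 11
  d4 = d1 - d3 = -35/4
  d5 = d3*5 = 55
  d6 = 3 - d1 + d5/2 = 113/4
  d7 = d4/4 + d1*5 = 145/16
  d8 = d5 + d3 - d1*2 = 123/2
  d9 = d6 + d5 - d8*3 = -405/4
  d10 = d4 - d2*2 = -51/4
  d11 = d5/5 = 11
Walk from origin (0, 0):
  seg 1: left by d6 = 113/4 → (-113/4, 0)
  seg 2: right by d7 = 145/16 → (-307/16, 0)
  seg 3: up by d6 = 113/4 → (-307/16, 113/4)
  seg 4: right by d2 = 2 → (-275/16, 113/4)
  seg 5: up by d6 = 113/4 → (-275/16, 113/2)
  seg 6: right by d10 = -51/4 → (-479/16, 113/2)

d4 = -35/4
d5 = 55
d6 = 113/4
d7 = 145/16
d8 = 123/2
d9 = -405/4
d10 = -51/4
d11 = 11
endpoint = (-479/16, 113/2)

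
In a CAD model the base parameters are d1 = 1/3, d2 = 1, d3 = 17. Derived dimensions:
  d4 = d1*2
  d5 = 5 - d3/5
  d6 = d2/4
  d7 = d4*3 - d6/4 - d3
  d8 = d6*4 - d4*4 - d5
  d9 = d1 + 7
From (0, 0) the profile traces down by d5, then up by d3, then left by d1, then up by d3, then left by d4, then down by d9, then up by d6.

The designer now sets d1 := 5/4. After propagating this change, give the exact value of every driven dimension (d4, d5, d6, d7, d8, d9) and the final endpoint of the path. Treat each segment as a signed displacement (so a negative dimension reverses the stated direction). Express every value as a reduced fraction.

Apply edit: d1 := 5/4
  d4 = d1*2 = 5/2
  d5 = 5 - d3/5 = 8/5
  d6 = d2/4 = 1/4
  d7 = d4*3 - d6/4 - d3 = -153/16
  d8 = d6*4 - d4*4 - d5 = -53/5
  d9 = d1 + 7 = 33/4
Walk from origin (0, 0):
  seg 1: down by d5 = 8/5 → (0, -8/5)
  seg 2: up by d3 = 17 → (0, 77/5)
  seg 3: left by d1 = 5/4 → (-5/4, 77/5)
  seg 4: up by d3 = 17 → (-5/4, 162/5)
  seg 5: left by d4 = 5/2 → (-15/4, 162/5)
  seg 6: down by d9 = 33/4 → (-15/4, 483/20)
  seg 7: up by d6 = 1/4 → (-15/4, 122/5)

d4 = 5/2
d5 = 8/5
d6 = 1/4
d7 = -153/16
d8 = -53/5
d9 = 33/4
endpoint = (-15/4, 122/5)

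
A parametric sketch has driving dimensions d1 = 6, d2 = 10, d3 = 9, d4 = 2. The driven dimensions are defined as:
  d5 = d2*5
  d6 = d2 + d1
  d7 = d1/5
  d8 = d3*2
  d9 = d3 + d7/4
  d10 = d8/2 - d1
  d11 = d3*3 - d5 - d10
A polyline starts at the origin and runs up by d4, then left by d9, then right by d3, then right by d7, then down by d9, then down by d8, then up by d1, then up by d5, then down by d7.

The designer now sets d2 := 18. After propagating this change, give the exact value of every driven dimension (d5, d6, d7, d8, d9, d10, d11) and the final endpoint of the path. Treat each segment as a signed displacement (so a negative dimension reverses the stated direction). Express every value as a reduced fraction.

d5 = 90
d6 = 24
d7 = 6/5
d8 = 18
d9 = 93/10
d10 = 3
d11 = -66
endpoint = (9/10, 139/2)

Apply edit: d2 := 18
  d5 = d2*5 = 90
  d6 = d2 + d1 = 24
  d7 = d1/5 = 6/5
  d8 = d3*2 = 18
  d9 = d3 + d7/4 = 93/10
  d10 = d8/2 - d1 = 3
  d11 = d3*3 - d5 - d10 = -66
Walk from origin (0, 0):
  seg 1: up by d4 = 2 → (0, 2)
  seg 2: left by d9 = 93/10 → (-93/10, 2)
  seg 3: right by d3 = 9 → (-3/10, 2)
  seg 4: right by d7 = 6/5 → (9/10, 2)
  seg 5: down by d9 = 93/10 → (9/10, -73/10)
  seg 6: down by d8 = 18 → (9/10, -253/10)
  seg 7: up by d1 = 6 → (9/10, -193/10)
  seg 8: up by d5 = 90 → (9/10, 707/10)
  seg 9: down by d7 = 6/5 → (9/10, 139/2)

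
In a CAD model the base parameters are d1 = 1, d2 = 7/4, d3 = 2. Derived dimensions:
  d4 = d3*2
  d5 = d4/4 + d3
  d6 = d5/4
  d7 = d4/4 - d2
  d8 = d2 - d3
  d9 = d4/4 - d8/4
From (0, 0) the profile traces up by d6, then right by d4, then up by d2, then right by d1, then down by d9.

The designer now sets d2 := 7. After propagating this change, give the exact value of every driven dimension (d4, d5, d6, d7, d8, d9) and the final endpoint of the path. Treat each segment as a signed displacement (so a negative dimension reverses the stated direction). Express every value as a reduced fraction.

d4 = 4
d5 = 3
d6 = 3/4
d7 = -6
d8 = 5
d9 = -1/4
endpoint = (5, 8)

Apply edit: d2 := 7
  d4 = d3*2 = 4
  d5 = d4/4 + d3 = 3
  d6 = d5/4 = 3/4
  d7 = d4/4 - d2 = -6
  d8 = d2 - d3 = 5
  d9 = d4/4 - d8/4 = -1/4
Walk from origin (0, 0):
  seg 1: up by d6 = 3/4 → (0, 3/4)
  seg 2: right by d4 = 4 → (4, 3/4)
  seg 3: up by d2 = 7 → (4, 31/4)
  seg 4: right by d1 = 1 → (5, 31/4)
  seg 5: down by d9 = -1/4 → (5, 8)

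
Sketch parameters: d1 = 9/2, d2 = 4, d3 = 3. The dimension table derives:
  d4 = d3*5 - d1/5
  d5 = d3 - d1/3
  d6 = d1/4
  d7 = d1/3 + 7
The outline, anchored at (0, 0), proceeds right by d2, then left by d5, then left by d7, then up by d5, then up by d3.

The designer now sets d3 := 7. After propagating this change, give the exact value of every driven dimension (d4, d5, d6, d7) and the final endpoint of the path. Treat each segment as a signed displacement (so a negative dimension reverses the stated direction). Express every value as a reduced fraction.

Apply edit: d3 := 7
  d4 = d3*5 - d1/5 = 341/10
  d5 = d3 - d1/3 = 11/2
  d6 = d1/4 = 9/8
  d7 = d1/3 + 7 = 17/2
Walk from origin (0, 0):
  seg 1: right by d2 = 4 → (4, 0)
  seg 2: left by d5 = 11/2 → (-3/2, 0)
  seg 3: left by d7 = 17/2 → (-10, 0)
  seg 4: up by d5 = 11/2 → (-10, 11/2)
  seg 5: up by d3 = 7 → (-10, 25/2)

d4 = 341/10
d5 = 11/2
d6 = 9/8
d7 = 17/2
endpoint = (-10, 25/2)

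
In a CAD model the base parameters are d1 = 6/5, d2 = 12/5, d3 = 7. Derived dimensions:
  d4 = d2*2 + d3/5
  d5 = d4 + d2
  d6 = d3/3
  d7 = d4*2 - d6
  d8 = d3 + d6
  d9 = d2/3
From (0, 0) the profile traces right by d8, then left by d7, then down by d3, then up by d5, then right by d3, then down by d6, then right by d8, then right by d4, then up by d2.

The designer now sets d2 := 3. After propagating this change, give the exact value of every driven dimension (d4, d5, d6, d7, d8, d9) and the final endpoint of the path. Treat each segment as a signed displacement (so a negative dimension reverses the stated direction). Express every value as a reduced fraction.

d4 = 37/5
d5 = 52/5
d6 = 7/3
d7 = 187/15
d8 = 28/3
d9 = 1
endpoint = (103/5, 61/15)

Apply edit: d2 := 3
  d4 = d2*2 + d3/5 = 37/5
  d5 = d4 + d2 = 52/5
  d6 = d3/3 = 7/3
  d7 = d4*2 - d6 = 187/15
  d8 = d3 + d6 = 28/3
  d9 = d2/3 = 1
Walk from origin (0, 0):
  seg 1: right by d8 = 28/3 → (28/3, 0)
  seg 2: left by d7 = 187/15 → (-47/15, 0)
  seg 3: down by d3 = 7 → (-47/15, -7)
  seg 4: up by d5 = 52/5 → (-47/15, 17/5)
  seg 5: right by d3 = 7 → (58/15, 17/5)
  seg 6: down by d6 = 7/3 → (58/15, 16/15)
  seg 7: right by d8 = 28/3 → (66/5, 16/15)
  seg 8: right by d4 = 37/5 → (103/5, 16/15)
  seg 9: up by d2 = 3 → (103/5, 61/15)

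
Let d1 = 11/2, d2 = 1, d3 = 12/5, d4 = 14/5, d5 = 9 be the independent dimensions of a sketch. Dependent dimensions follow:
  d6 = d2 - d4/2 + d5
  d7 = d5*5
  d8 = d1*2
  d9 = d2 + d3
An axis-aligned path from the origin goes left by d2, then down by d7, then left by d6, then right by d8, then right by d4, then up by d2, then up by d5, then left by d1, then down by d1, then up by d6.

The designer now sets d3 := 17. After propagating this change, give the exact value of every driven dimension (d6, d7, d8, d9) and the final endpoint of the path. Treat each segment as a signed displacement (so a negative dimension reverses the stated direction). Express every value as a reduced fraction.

Apply edit: d3 := 17
  d6 = d2 - d4/2 + d5 = 43/5
  d7 = d5*5 = 45
  d8 = d1*2 = 11
  d9 = d2 + d3 = 18
Walk from origin (0, 0):
  seg 1: left by d2 = 1 → (-1, 0)
  seg 2: down by d7 = 45 → (-1, -45)
  seg 3: left by d6 = 43/5 → (-48/5, -45)
  seg 4: right by d8 = 11 → (7/5, -45)
  seg 5: right by d4 = 14/5 → (21/5, -45)
  seg 6: up by d2 = 1 → (21/5, -44)
  seg 7: up by d5 = 9 → (21/5, -35)
  seg 8: left by d1 = 11/2 → (-13/10, -35)
  seg 9: down by d1 = 11/2 → (-13/10, -81/2)
  seg 10: up by d6 = 43/5 → (-13/10, -319/10)

d6 = 43/5
d7 = 45
d8 = 11
d9 = 18
endpoint = (-13/10, -319/10)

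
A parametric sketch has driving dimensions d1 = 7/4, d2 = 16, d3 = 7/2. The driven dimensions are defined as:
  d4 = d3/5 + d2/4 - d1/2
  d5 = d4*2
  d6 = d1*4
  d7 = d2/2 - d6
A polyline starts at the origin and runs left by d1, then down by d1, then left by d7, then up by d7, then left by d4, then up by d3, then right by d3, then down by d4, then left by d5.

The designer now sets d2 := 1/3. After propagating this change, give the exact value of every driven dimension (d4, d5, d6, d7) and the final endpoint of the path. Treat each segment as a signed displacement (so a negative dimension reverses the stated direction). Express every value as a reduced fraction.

d4 = -11/120
d5 = -11/60
d6 = 7
d7 = -41/6
endpoint = (1063/120, -599/120)

Apply edit: d2 := 1/3
  d4 = d3/5 + d2/4 - d1/2 = -11/120
  d5 = d4*2 = -11/60
  d6 = d1*4 = 7
  d7 = d2/2 - d6 = -41/6
Walk from origin (0, 0):
  seg 1: left by d1 = 7/4 → (-7/4, 0)
  seg 2: down by d1 = 7/4 → (-7/4, -7/4)
  seg 3: left by d7 = -41/6 → (61/12, -7/4)
  seg 4: up by d7 = -41/6 → (61/12, -103/12)
  seg 5: left by d4 = -11/120 → (207/40, -103/12)
  seg 6: up by d3 = 7/2 → (207/40, -61/12)
  seg 7: right by d3 = 7/2 → (347/40, -61/12)
  seg 8: down by d4 = -11/120 → (347/40, -599/120)
  seg 9: left by d5 = -11/60 → (1063/120, -599/120)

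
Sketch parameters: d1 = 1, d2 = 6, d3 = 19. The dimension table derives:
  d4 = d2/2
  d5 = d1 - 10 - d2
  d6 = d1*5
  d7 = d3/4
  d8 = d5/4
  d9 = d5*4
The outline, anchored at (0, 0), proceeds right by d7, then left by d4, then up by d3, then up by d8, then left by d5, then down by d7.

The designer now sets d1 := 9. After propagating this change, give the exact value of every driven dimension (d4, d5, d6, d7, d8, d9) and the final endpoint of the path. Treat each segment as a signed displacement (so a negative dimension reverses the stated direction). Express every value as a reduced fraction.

Apply edit: d1 := 9
  d4 = d2/2 = 3
  d5 = d1 - 10 - d2 = -7
  d6 = d1*5 = 45
  d7 = d3/4 = 19/4
  d8 = d5/4 = -7/4
  d9 = d5*4 = -28
Walk from origin (0, 0):
  seg 1: right by d7 = 19/4 → (19/4, 0)
  seg 2: left by d4 = 3 → (7/4, 0)
  seg 3: up by d3 = 19 → (7/4, 19)
  seg 4: up by d8 = -7/4 → (7/4, 69/4)
  seg 5: left by d5 = -7 → (35/4, 69/4)
  seg 6: down by d7 = 19/4 → (35/4, 25/2)

d4 = 3
d5 = -7
d6 = 45
d7 = 19/4
d8 = -7/4
d9 = -28
endpoint = (35/4, 25/2)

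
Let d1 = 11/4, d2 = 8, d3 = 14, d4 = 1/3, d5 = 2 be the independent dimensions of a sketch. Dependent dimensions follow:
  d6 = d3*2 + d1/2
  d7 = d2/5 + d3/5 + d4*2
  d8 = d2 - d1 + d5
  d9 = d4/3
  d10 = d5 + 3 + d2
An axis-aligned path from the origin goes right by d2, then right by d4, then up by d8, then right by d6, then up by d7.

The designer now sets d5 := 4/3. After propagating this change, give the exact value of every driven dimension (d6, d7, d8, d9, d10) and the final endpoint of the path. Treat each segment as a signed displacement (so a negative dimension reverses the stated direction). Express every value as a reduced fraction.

d6 = 235/8
d7 = 76/15
d8 = 79/12
d9 = 1/9
d10 = 37/3
endpoint = (905/24, 233/20)

Apply edit: d5 := 4/3
  d6 = d3*2 + d1/2 = 235/8
  d7 = d2/5 + d3/5 + d4*2 = 76/15
  d8 = d2 - d1 + d5 = 79/12
  d9 = d4/3 = 1/9
  d10 = d5 + 3 + d2 = 37/3
Walk from origin (0, 0):
  seg 1: right by d2 = 8 → (8, 0)
  seg 2: right by d4 = 1/3 → (25/3, 0)
  seg 3: up by d8 = 79/12 → (25/3, 79/12)
  seg 4: right by d6 = 235/8 → (905/24, 79/12)
  seg 5: up by d7 = 76/15 → (905/24, 233/20)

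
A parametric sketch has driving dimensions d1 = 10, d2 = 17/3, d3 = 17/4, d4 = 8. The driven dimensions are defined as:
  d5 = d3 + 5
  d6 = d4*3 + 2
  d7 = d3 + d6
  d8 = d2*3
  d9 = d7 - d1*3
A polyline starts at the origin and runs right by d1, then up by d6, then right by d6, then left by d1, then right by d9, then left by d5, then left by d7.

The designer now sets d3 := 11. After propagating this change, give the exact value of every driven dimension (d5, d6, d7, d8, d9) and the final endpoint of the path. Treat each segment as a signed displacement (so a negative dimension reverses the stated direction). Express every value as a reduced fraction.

Apply edit: d3 := 11
  d5 = d3 + 5 = 16
  d6 = d4*3 + 2 = 26
  d7 = d3 + d6 = 37
  d8 = d2*3 = 17
  d9 = d7 - d1*3 = 7
Walk from origin (0, 0):
  seg 1: right by d1 = 10 → (10, 0)
  seg 2: up by d6 = 26 → (10, 26)
  seg 3: right by d6 = 26 → (36, 26)
  seg 4: left by d1 = 10 → (26, 26)
  seg 5: right by d9 = 7 → (33, 26)
  seg 6: left by d5 = 16 → (17, 26)
  seg 7: left by d7 = 37 → (-20, 26)

d5 = 16
d6 = 26
d7 = 37
d8 = 17
d9 = 7
endpoint = (-20, 26)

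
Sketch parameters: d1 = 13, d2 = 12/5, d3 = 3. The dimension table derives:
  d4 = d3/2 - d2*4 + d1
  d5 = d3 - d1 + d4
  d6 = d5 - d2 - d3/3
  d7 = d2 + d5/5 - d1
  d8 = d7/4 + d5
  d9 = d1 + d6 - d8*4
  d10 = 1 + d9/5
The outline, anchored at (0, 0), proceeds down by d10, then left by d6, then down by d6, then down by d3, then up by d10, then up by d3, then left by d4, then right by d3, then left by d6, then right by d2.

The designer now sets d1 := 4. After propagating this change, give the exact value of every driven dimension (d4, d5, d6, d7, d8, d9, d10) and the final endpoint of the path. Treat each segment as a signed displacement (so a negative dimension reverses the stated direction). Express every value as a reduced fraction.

Apply edit: d1 := 4
  d4 = d3/2 - d2*4 + d1 = -41/10
  d5 = d3 - d1 + d4 = -51/10
  d6 = d5 - d2 - d3/3 = -17/2
  d7 = d2 + d5/5 - d1 = -131/50
  d8 = d7/4 + d5 = -1151/200
  d9 = d1 + d6 - d8*4 = 463/25
  d10 = 1 + d9/5 = 588/125
Walk from origin (0, 0):
  seg 1: down by d10 = 588/125 → (0, -588/125)
  seg 2: left by d6 = -17/2 → (17/2, -588/125)
  seg 3: down by d6 = -17/2 → (17/2, 949/250)
  seg 4: down by d3 = 3 → (17/2, 199/250)
  seg 5: up by d10 = 588/125 → (17/2, 11/2)
  seg 6: up by d3 = 3 → (17/2, 17/2)
  seg 7: left by d4 = -41/10 → (63/5, 17/2)
  seg 8: right by d3 = 3 → (78/5, 17/2)
  seg 9: left by d6 = -17/2 → (241/10, 17/2)
  seg 10: right by d2 = 12/5 → (53/2, 17/2)

d4 = -41/10
d5 = -51/10
d6 = -17/2
d7 = -131/50
d8 = -1151/200
d9 = 463/25
d10 = 588/125
endpoint = (53/2, 17/2)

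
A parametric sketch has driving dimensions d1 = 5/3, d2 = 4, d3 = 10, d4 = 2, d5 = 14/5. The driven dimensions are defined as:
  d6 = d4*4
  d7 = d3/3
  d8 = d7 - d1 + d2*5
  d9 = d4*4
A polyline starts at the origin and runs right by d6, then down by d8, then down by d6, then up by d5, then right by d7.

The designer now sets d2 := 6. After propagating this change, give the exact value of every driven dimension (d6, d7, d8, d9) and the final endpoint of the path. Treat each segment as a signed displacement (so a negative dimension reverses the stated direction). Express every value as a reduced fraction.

d6 = 8
d7 = 10/3
d8 = 95/3
d9 = 8
endpoint = (34/3, -553/15)

Apply edit: d2 := 6
  d6 = d4*4 = 8
  d7 = d3/3 = 10/3
  d8 = d7 - d1 + d2*5 = 95/3
  d9 = d4*4 = 8
Walk from origin (0, 0):
  seg 1: right by d6 = 8 → (8, 0)
  seg 2: down by d8 = 95/3 → (8, -95/3)
  seg 3: down by d6 = 8 → (8, -119/3)
  seg 4: up by d5 = 14/5 → (8, -553/15)
  seg 5: right by d7 = 10/3 → (34/3, -553/15)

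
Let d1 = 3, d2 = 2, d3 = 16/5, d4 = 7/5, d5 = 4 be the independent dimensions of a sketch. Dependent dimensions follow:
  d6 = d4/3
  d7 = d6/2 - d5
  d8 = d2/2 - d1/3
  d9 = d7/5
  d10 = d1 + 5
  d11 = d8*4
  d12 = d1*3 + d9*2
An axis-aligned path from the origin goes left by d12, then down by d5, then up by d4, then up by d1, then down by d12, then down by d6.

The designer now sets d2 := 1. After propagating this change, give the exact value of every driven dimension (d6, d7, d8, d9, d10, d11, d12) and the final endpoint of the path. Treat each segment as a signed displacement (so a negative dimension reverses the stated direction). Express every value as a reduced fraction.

Apply edit: d2 := 1
  d6 = d4/3 = 7/15
  d7 = d6/2 - d5 = -113/30
  d8 = d2/2 - d1/3 = -1/2
  d9 = d7/5 = -113/150
  d10 = d1 + 5 = 8
  d11 = d8*4 = -2
  d12 = d1*3 + d9*2 = 562/75
Walk from origin (0, 0):
  seg 1: left by d12 = 562/75 → (-562/75, 0)
  seg 2: down by d5 = 4 → (-562/75, -4)
  seg 3: up by d4 = 7/5 → (-562/75, -13/5)
  seg 4: up by d1 = 3 → (-562/75, 2/5)
  seg 5: down by d12 = 562/75 → (-562/75, -532/75)
  seg 6: down by d6 = 7/15 → (-562/75, -189/25)

d6 = 7/15
d7 = -113/30
d8 = -1/2
d9 = -113/150
d10 = 8
d11 = -2
d12 = 562/75
endpoint = (-562/75, -189/25)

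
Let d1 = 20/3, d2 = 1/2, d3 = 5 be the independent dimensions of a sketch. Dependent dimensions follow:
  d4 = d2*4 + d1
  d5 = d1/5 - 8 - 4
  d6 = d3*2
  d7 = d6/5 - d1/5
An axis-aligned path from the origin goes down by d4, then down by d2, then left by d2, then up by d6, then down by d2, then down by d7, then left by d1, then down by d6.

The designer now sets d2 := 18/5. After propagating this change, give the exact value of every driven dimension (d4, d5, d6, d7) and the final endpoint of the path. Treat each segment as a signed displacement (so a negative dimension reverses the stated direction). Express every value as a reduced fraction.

Apply edit: d2 := 18/5
  d4 = d2*4 + d1 = 316/15
  d5 = d1/5 - 8 - 4 = -32/3
  d6 = d3*2 = 10
  d7 = d6/5 - d1/5 = 2/3
Walk from origin (0, 0):
  seg 1: down by d4 = 316/15 → (0, -316/15)
  seg 2: down by d2 = 18/5 → (0, -74/3)
  seg 3: left by d2 = 18/5 → (-18/5, -74/3)
  seg 4: up by d6 = 10 → (-18/5, -44/3)
  seg 5: down by d2 = 18/5 → (-18/5, -274/15)
  seg 6: down by d7 = 2/3 → (-18/5, -284/15)
  seg 7: left by d1 = 20/3 → (-154/15, -284/15)
  seg 8: down by d6 = 10 → (-154/15, -434/15)

d4 = 316/15
d5 = -32/3
d6 = 10
d7 = 2/3
endpoint = (-154/15, -434/15)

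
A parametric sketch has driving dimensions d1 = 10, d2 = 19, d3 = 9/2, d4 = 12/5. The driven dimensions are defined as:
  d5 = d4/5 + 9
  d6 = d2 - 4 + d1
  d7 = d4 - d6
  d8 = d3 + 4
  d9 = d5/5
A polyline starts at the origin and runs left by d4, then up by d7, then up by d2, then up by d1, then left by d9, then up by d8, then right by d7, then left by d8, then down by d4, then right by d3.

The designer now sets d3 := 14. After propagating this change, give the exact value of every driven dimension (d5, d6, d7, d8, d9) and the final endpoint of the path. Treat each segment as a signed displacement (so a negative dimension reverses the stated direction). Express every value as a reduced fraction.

Apply edit: d3 := 14
  d5 = d4/5 + 9 = 237/25
  d6 = d2 - 4 + d1 = 25
  d7 = d4 - d6 = -113/5
  d8 = d3 + 4 = 18
  d9 = d5/5 = 237/125
Walk from origin (0, 0):
  seg 1: left by d4 = 12/5 → (-12/5, 0)
  seg 2: up by d7 = -113/5 → (-12/5, -113/5)
  seg 3: up by d2 = 19 → (-12/5, -18/5)
  seg 4: up by d1 = 10 → (-12/5, 32/5)
  seg 5: left by d9 = 237/125 → (-537/125, 32/5)
  seg 6: up by d8 = 18 → (-537/125, 122/5)
  seg 7: right by d7 = -113/5 → (-3362/125, 122/5)
  seg 8: left by d8 = 18 → (-5612/125, 122/5)
  seg 9: down by d4 = 12/5 → (-5612/125, 22)
  seg 10: right by d3 = 14 → (-3862/125, 22)

d5 = 237/25
d6 = 25
d7 = -113/5
d8 = 18
d9 = 237/125
endpoint = (-3862/125, 22)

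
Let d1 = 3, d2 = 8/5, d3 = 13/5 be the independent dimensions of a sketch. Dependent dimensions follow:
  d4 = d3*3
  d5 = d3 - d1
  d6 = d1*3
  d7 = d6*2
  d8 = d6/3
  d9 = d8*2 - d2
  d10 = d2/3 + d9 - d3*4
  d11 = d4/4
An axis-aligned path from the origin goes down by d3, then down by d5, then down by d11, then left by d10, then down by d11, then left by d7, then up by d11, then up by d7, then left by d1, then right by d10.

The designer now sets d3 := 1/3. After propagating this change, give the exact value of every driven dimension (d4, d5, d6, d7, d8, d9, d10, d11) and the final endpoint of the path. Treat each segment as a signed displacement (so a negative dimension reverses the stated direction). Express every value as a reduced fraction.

d4 = 1
d5 = -8/3
d6 = 9
d7 = 18
d8 = 3
d9 = 22/5
d10 = 18/5
d11 = 1/4
endpoint = (-21, 241/12)

Apply edit: d3 := 1/3
  d4 = d3*3 = 1
  d5 = d3 - d1 = -8/3
  d6 = d1*3 = 9
  d7 = d6*2 = 18
  d8 = d6/3 = 3
  d9 = d8*2 - d2 = 22/5
  d10 = d2/3 + d9 - d3*4 = 18/5
  d11 = d4/4 = 1/4
Walk from origin (0, 0):
  seg 1: down by d3 = 1/3 → (0, -1/3)
  seg 2: down by d5 = -8/3 → (0, 7/3)
  seg 3: down by d11 = 1/4 → (0, 25/12)
  seg 4: left by d10 = 18/5 → (-18/5, 25/12)
  seg 5: down by d11 = 1/4 → (-18/5, 11/6)
  seg 6: left by d7 = 18 → (-108/5, 11/6)
  seg 7: up by d11 = 1/4 → (-108/5, 25/12)
  seg 8: up by d7 = 18 → (-108/5, 241/12)
  seg 9: left by d1 = 3 → (-123/5, 241/12)
  seg 10: right by d10 = 18/5 → (-21, 241/12)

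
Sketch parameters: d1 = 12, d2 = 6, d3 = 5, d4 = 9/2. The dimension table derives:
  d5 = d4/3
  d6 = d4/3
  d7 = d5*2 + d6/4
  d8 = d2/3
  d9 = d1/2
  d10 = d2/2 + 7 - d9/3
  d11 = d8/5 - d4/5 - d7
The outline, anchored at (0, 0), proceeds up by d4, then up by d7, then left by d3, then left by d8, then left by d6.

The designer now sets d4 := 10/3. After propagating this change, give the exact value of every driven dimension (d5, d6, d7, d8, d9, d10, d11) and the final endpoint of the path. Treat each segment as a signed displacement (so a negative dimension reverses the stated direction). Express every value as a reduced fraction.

d5 = 10/9
d6 = 10/9
d7 = 5/2
d8 = 2
d9 = 6
d10 = 8
d11 = -83/30
endpoint = (-73/9, 35/6)

Apply edit: d4 := 10/3
  d5 = d4/3 = 10/9
  d6 = d4/3 = 10/9
  d7 = d5*2 + d6/4 = 5/2
  d8 = d2/3 = 2
  d9 = d1/2 = 6
  d10 = d2/2 + 7 - d9/3 = 8
  d11 = d8/5 - d4/5 - d7 = -83/30
Walk from origin (0, 0):
  seg 1: up by d4 = 10/3 → (0, 10/3)
  seg 2: up by d7 = 5/2 → (0, 35/6)
  seg 3: left by d3 = 5 → (-5, 35/6)
  seg 4: left by d8 = 2 → (-7, 35/6)
  seg 5: left by d6 = 10/9 → (-73/9, 35/6)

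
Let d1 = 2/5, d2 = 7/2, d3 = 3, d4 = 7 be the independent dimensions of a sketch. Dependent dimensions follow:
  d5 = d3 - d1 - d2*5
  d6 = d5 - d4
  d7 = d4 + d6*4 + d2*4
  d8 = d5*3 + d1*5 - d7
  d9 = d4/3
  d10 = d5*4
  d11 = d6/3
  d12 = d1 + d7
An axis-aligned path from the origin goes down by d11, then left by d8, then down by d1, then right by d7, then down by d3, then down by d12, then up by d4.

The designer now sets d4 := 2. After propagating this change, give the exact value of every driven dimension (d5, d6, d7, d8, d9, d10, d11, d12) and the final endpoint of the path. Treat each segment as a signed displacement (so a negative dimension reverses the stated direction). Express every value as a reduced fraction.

Apply edit: d4 := 2
  d5 = d3 - d1 - d2*5 = -149/10
  d6 = d5 - d4 = -169/10
  d7 = d4 + d6*4 + d2*4 = -258/5
  d8 = d5*3 + d1*5 - d7 = 89/10
  d9 = d4/3 = 2/3
  d10 = d5*4 = -298/5
  d11 = d6/3 = -169/30
  d12 = d1 + d7 = -256/5
Walk from origin (0, 0):
  seg 1: down by d11 = -169/30 → (0, 169/30)
  seg 2: left by d8 = 89/10 → (-89/10, 169/30)
  seg 3: down by d1 = 2/5 → (-89/10, 157/30)
  seg 4: right by d7 = -258/5 → (-121/2, 157/30)
  seg 5: down by d3 = 3 → (-121/2, 67/30)
  seg 6: down by d12 = -256/5 → (-121/2, 1603/30)
  seg 7: up by d4 = 2 → (-121/2, 1663/30)

d5 = -149/10
d6 = -169/10
d7 = -258/5
d8 = 89/10
d9 = 2/3
d10 = -298/5
d11 = -169/30
d12 = -256/5
endpoint = (-121/2, 1663/30)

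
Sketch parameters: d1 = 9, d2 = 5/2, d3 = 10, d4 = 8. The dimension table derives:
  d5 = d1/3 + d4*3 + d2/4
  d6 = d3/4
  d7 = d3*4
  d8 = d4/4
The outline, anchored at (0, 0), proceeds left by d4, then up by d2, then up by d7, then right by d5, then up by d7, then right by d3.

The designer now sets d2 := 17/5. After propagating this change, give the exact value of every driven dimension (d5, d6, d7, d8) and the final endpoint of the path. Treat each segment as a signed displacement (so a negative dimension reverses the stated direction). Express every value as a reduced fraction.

Apply edit: d2 := 17/5
  d5 = d1/3 + d4*3 + d2/4 = 557/20
  d6 = d3/4 = 5/2
  d7 = d3*4 = 40
  d8 = d4/4 = 2
Walk from origin (0, 0):
  seg 1: left by d4 = 8 → (-8, 0)
  seg 2: up by d2 = 17/5 → (-8, 17/5)
  seg 3: up by d7 = 40 → (-8, 217/5)
  seg 4: right by d5 = 557/20 → (397/20, 217/5)
  seg 5: up by d7 = 40 → (397/20, 417/5)
  seg 6: right by d3 = 10 → (597/20, 417/5)

d5 = 557/20
d6 = 5/2
d7 = 40
d8 = 2
endpoint = (597/20, 417/5)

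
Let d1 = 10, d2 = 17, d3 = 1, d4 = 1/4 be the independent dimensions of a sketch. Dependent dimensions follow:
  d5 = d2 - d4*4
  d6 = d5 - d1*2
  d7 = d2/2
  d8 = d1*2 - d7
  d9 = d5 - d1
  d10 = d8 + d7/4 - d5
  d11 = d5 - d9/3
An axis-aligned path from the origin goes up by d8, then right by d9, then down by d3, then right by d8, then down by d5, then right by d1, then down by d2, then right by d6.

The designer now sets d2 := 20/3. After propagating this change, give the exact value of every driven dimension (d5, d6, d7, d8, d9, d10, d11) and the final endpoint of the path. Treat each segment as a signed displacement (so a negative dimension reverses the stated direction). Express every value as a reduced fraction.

d5 = 17/3
d6 = -43/3
d7 = 10/3
d8 = 50/3
d9 = -13/3
d10 = 71/6
d11 = 64/9
endpoint = (8, 10/3)

Apply edit: d2 := 20/3
  d5 = d2 - d4*4 = 17/3
  d6 = d5 - d1*2 = -43/3
  d7 = d2/2 = 10/3
  d8 = d1*2 - d7 = 50/3
  d9 = d5 - d1 = -13/3
  d10 = d8 + d7/4 - d5 = 71/6
  d11 = d5 - d9/3 = 64/9
Walk from origin (0, 0):
  seg 1: up by d8 = 50/3 → (0, 50/3)
  seg 2: right by d9 = -13/3 → (-13/3, 50/3)
  seg 3: down by d3 = 1 → (-13/3, 47/3)
  seg 4: right by d8 = 50/3 → (37/3, 47/3)
  seg 5: down by d5 = 17/3 → (37/3, 10)
  seg 6: right by d1 = 10 → (67/3, 10)
  seg 7: down by d2 = 20/3 → (67/3, 10/3)
  seg 8: right by d6 = -43/3 → (8, 10/3)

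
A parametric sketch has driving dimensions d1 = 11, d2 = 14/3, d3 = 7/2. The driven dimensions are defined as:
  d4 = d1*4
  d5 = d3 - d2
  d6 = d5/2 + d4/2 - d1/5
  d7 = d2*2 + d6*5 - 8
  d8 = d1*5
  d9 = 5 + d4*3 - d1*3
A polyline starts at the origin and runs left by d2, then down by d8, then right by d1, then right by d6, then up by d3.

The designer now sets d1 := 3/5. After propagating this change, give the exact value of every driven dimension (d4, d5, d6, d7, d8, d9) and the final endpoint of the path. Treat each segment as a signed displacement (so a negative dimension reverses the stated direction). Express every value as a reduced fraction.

d4 = 12/5
d5 = -7/6
d6 = 149/300
d7 = 229/60
d8 = 3
d9 = 52/5
endpoint = (-357/100, 1/2)

Apply edit: d1 := 3/5
  d4 = d1*4 = 12/5
  d5 = d3 - d2 = -7/6
  d6 = d5/2 + d4/2 - d1/5 = 149/300
  d7 = d2*2 + d6*5 - 8 = 229/60
  d8 = d1*5 = 3
  d9 = 5 + d4*3 - d1*3 = 52/5
Walk from origin (0, 0):
  seg 1: left by d2 = 14/3 → (-14/3, 0)
  seg 2: down by d8 = 3 → (-14/3, -3)
  seg 3: right by d1 = 3/5 → (-61/15, -3)
  seg 4: right by d6 = 149/300 → (-357/100, -3)
  seg 5: up by d3 = 7/2 → (-357/100, 1/2)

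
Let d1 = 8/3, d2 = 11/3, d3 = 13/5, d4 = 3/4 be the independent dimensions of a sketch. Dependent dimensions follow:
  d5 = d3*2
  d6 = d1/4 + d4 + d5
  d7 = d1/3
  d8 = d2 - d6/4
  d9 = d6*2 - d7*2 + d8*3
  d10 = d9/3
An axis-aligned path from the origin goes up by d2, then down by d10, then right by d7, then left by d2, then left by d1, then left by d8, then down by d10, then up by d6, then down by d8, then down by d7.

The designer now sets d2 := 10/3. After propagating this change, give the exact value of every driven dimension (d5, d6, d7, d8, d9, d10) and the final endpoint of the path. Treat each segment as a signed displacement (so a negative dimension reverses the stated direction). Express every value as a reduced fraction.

Apply edit: d2 := 10/3
  d5 = d3*2 = 26/5
  d6 = d1/4 + d4 + d5 = 397/60
  d7 = d1/3 = 8/9
  d8 = d2 - d6/4 = 403/240
  d9 = d6*2 - d7*2 + d8*3 = 2375/144
  d10 = d9/3 = 2375/432
Walk from origin (0, 0):
  seg 1: up by d2 = 10/3 → (0, 10/3)
  seg 2: down by d10 = 2375/432 → (0, -935/432)
  seg 3: right by d7 = 8/9 → (8/9, -935/432)
  seg 4: left by d2 = 10/3 → (-22/9, -935/432)
  seg 5: left by d1 = 8/3 → (-46/9, -935/432)
  seg 6: left by d8 = 403/240 → (-4889/720, -935/432)
  seg 7: down by d10 = 2375/432 → (-4889/720, -1655/216)
  seg 8: up by d6 = 397/60 → (-4889/720, -1129/1080)
  seg 9: down by d8 = 403/240 → (-4889/720, -1177/432)
  seg 10: down by d7 = 8/9 → (-4889/720, -1561/432)

d5 = 26/5
d6 = 397/60
d7 = 8/9
d8 = 403/240
d9 = 2375/144
d10 = 2375/432
endpoint = (-4889/720, -1561/432)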